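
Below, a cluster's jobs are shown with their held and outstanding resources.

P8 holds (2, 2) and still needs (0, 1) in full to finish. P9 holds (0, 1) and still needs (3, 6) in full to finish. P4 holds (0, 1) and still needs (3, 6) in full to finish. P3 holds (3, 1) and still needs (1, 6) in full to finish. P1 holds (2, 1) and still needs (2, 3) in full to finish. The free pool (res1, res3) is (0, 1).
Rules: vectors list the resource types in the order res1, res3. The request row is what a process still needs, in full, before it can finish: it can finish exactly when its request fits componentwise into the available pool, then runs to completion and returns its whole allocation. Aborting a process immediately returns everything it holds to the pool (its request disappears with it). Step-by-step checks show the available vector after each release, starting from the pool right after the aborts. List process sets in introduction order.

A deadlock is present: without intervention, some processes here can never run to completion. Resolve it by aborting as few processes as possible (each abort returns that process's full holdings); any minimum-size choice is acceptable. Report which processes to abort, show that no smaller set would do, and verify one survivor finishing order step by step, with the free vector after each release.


Abort P4 and P3.
Key observation: P9 had no path to completion before; after the abort of P4 and P3 ((3, 2) returned), step 3 is where it fits.
Minimality, checking each single-abort alternative: P8 alone leaves P9 blocked (short on res3); P9 alone leaves P4 blocked (short on res3); P4 alone leaves P9 blocked (short on res3); P3 alone leaves P9 blocked (short on res3); P1 alone leaves P9 blocked (short on res3).
One survivor order: P8, P1, P9. Check, step by step (post-abort pool first):
  pool = (3, 3)
  run P8 (needs (0, 1), free (3, 3)); after release of (2, 2) the pool is (5, 5)
  run P1 (needs (2, 3), free (5, 5)); after release of (2, 1) the pool is (7, 6)
  run P9 (needs (3, 6), free (7, 6)); after release of (0, 1) the pool is (7, 7)


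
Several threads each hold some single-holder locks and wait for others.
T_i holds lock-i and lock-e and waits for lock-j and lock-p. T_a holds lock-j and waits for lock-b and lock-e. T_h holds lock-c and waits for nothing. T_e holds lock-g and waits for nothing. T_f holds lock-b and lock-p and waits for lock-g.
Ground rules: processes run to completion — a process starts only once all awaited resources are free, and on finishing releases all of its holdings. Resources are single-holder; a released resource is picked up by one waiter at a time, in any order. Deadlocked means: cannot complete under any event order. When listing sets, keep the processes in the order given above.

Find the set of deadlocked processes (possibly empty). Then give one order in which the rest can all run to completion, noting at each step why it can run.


Deadlocked set: T_i and T_a.
Key observation: T_i -> T_a -> T_i is a circular wait — nothing in it can go first; no other process is dragged down with it.
The rest can finish in the order T_h, T_e, T_f.
Verifying each step:
  T_h: no waits; runs immediately, freeing lock-c
  T_e: no waits; runs immediately, freeing lock-g
  T_f waits on lock-g — all released -> runs and releases lock-b and lock-p


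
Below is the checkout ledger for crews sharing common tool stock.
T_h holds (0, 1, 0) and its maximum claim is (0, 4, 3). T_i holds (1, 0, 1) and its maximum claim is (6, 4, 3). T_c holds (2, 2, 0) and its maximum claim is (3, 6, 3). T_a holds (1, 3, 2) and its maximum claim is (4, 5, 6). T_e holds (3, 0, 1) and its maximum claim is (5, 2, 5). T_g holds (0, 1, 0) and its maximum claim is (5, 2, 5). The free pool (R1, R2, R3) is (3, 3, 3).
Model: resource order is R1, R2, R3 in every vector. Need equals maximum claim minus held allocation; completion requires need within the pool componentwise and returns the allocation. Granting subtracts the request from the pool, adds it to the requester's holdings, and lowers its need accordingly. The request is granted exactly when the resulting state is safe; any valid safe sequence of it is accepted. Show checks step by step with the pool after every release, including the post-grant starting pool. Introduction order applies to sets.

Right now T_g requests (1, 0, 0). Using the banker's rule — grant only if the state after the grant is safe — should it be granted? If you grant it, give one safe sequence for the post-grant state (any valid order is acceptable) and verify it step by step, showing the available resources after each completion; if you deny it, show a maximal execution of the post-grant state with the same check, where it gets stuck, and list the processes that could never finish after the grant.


DENY — the pretend-granted state is unsafe.
Key observation: after T_h, T_c the pool peaks at (4, 6, 3), and each blocked process is short somewhere: T_i on R1; T_a on R3; T_e on R3; T_g on R3.
Pretend the grant happened; the run T_h, T_c goes as far as possible. Check, step by step:
  pool = (2, 3, 3)
  T_h: need (0, 3, 3) fits (2, 3, 3); releases (0, 1, 0), pool now (2, 4, 3)
  T_c: need (1, 4, 3) fits (2, 4, 3); releases (2, 2, 0), pool now (4, 6, 3)
  T_i still needs (5, 4, 2) but only (4, 6, 3) is free — short on R1
  T_a still needs (3, 2, 4) but only (4, 6, 3) is free — short on R3
  T_e still needs (2, 2, 4) but only (4, 6, 3) is free — short on R3
  T_g still needs (4, 1, 5) but only (4, 6, 3) is free — short on R3
Had the request been granted, T_i, T_a, T_e and T_g could never finish.


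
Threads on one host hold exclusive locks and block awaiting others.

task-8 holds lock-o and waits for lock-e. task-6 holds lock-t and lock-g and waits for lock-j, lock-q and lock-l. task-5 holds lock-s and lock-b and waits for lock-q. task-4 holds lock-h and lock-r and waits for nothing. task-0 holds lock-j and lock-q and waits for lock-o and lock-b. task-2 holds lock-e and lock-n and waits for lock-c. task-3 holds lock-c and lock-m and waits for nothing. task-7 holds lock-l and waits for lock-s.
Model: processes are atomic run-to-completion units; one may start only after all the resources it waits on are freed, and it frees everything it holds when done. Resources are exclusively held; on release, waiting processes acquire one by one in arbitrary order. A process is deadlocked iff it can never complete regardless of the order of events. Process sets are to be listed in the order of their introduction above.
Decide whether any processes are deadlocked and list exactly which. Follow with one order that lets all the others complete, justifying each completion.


Deadlocked: task-6, task-5, task-0 and task-7.
Key observation: along task-0 -> task-5 -> task-0, each member waits on what the next one holds — a deadlock; task-6 and task-7 wait into the deadlock from upstream.
One completion order for the rest: task-4, task-3, task-2, task-8.
Check, step by step:
  task-4 waits on nothing -> runs at once and releases lock-h and lock-r
  task-3 waits on nothing -> runs at once and releases lock-c and lock-m
  task-2: everything it awaited (lock-c) is free; runs, freeing lock-e and lock-n
  task-8: everything it awaited (lock-e) is free; runs, freeing lock-o


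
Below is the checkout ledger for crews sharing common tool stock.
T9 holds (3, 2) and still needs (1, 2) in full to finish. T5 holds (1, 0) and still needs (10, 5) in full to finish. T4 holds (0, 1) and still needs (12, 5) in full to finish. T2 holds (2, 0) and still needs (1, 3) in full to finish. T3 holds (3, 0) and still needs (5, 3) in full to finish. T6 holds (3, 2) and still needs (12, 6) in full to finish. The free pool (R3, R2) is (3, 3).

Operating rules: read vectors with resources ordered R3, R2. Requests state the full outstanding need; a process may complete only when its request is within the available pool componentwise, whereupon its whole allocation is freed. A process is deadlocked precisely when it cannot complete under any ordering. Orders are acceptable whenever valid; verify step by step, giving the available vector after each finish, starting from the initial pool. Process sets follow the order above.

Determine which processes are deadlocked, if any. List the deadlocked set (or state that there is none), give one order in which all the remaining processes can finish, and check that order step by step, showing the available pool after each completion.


Nothing here is deadlocked.
Key observation: there is always a runnable process — T9 first — so the state unwinds completely.
A valid finishing order for the others: T9, T2, T3, T5, T4, T6. Walking it through:
  pool = (3, 3)
  run T9 (needs (1, 2), free (3, 3)); after release of (3, 2) the pool is (6, 5)
  run T2 (needs (1, 3), free (6, 5)); after release of (2, 0) the pool is (8, 5)
  run T3 (needs (5, 3), free (8, 5)); after release of (3, 0) the pool is (11, 5)
  run T5 (needs (10, 5), free (11, 5)); after release of (1, 0) the pool is (12, 5)
  run T4 (needs (12, 5), free (12, 5)); after release of (0, 1) the pool is (12, 6)
  run T6 (needs (12, 6), free (12, 6)); after release of (3, 2) the pool is (15, 8)


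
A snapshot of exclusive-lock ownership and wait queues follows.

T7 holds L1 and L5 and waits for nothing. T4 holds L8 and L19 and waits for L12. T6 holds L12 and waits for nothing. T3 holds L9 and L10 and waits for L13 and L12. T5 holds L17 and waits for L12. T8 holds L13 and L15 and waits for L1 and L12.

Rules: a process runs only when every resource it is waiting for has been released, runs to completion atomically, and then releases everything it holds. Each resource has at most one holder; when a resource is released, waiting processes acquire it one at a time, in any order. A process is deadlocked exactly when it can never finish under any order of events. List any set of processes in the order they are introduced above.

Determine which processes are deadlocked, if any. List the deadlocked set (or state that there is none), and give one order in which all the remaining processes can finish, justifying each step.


The deadlocked set is empty.
Key observation: there is no circular wait here — follow any chain and it reaches a process that is free to run now.
A valid finishing order for the others: T6, T7, T5, T4, T8, T3.
Check, step by step:
  run T6 (it waits on nothing); releases L12
  run T7 (it waits on nothing); releases L1 and L5
  T5 waits on L12 — all released -> runs and releases L17
  T4 waits on L12 — all released -> runs and releases L8 and L19
  T8 waits on L1 and L12 — all released -> runs and releases L13 and L15
  T3 waits on L13 and L12 — all released -> runs and releases L9 and L10


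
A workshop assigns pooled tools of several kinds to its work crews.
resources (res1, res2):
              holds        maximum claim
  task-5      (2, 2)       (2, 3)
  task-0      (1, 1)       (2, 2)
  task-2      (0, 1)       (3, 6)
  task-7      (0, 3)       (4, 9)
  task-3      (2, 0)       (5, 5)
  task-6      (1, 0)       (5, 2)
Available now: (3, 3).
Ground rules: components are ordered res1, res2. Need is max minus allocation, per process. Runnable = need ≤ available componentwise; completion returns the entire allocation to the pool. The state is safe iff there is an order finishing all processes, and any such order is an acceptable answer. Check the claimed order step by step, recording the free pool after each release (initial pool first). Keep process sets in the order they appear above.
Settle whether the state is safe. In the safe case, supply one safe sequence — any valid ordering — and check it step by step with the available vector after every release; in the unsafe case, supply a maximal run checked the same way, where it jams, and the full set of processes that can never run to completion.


The state is SAFE; one workable sequence: task-5, task-3, task-2, task-7, task-0, task-6.
Key observation: reading the order forward, task-3 is the first process whose need (3, 5) meets the free pool (5, 5) exactly on a resource it requests.
Walking it through:
  pool = (3, 3)
  run task-5 (needs (0, 1), free (3, 3)); after release of (2, 2) the pool is (5, 5)
  run task-3 (needs (3, 5), free (5, 5)); after release of (2, 0) the pool is (7, 5)
  run task-2 (needs (3, 5), free (7, 5)); after release of (0, 1) the pool is (7, 6)
  run task-7 (needs (4, 6), free (7, 6)); after release of (0, 3) the pool is (7, 9)
  run task-0 (needs (1, 1), free (7, 9)); after release of (1, 1) the pool is (8, 10)
  run task-6 (needs (4, 2), free (8, 10)); after release of (1, 0) the pool is (9, 10)


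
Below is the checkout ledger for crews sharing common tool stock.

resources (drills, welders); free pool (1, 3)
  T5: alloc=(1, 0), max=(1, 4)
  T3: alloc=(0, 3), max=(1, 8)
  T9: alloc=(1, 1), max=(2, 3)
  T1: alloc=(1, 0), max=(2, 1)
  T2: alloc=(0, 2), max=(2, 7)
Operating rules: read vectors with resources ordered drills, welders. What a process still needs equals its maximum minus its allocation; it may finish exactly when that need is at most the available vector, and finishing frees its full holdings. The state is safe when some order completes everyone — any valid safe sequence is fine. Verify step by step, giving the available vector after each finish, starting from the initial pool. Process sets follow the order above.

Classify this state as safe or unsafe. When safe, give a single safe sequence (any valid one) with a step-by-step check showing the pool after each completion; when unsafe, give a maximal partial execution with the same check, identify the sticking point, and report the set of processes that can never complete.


The state is UNSAFE.
Key observation: T9, T1, T5 can finish, but then (4, 4) is all there is, and the blocked group's welders demands exceed it.
The run T9, T1, T5 cannot be extended any further. Walking it through:
  pool = (1, 3)
  run T9 (needs (1, 2), free (1, 3)); after release of (1, 1) the pool is (2, 4)
  run T1 (needs (1, 1), free (2, 4)); after release of (1, 0) the pool is (3, 4)
  run T5 (needs (0, 4), free (3, 4)); after release of (1, 0) the pool is (4, 4)
  T3 still needs (1, 5) but only (4, 4) is free — short on welders
  T2 still needs (2, 5) but only (4, 4) is free — short on welders
Never able to finish: T3 and T2.


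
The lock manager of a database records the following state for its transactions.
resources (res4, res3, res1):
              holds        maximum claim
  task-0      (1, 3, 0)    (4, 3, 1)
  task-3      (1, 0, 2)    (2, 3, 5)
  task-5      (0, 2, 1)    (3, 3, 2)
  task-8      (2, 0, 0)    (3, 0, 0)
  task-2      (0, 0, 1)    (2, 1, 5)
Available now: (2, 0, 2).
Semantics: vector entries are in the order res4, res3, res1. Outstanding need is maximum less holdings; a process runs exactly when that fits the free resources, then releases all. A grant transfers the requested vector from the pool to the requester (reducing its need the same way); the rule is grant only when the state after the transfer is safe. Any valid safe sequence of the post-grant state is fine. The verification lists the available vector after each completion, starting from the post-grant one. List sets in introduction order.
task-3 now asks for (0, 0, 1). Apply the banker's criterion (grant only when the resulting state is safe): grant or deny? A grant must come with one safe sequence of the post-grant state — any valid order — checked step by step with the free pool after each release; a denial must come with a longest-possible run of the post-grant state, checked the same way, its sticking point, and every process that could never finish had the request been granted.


GRANT — the state after the grant stays safe, e.g. via task-8, task-0, task-5, task-3, task-2.
Key observation: granting shrinks the pool to (2, 0, 1), yet task-8 still fits and the chain goes through.
Step-by-step check of the post-grant state:
  pool = (2, 0, 1)
  run task-8 (needs (1, 0, 0), free (2, 0, 1)); after release of (2, 0, 0) the pool is (4, 0, 1)
  run task-0 (needs (3, 0, 1), free (4, 0, 1)); after release of (1, 3, 0) the pool is (5, 3, 1)
  run task-5 (needs (3, 1, 1), free (5, 3, 1)); after release of (0, 2, 1) the pool is (5, 5, 2)
  run task-3 (needs (1, 3, 2), free (5, 5, 2)); after release of (1, 0, 3) the pool is (6, 5, 5)
  run task-2 (needs (2, 1, 4), free (6, 5, 5)); after release of (0, 0, 1) the pool is (6, 5, 6)


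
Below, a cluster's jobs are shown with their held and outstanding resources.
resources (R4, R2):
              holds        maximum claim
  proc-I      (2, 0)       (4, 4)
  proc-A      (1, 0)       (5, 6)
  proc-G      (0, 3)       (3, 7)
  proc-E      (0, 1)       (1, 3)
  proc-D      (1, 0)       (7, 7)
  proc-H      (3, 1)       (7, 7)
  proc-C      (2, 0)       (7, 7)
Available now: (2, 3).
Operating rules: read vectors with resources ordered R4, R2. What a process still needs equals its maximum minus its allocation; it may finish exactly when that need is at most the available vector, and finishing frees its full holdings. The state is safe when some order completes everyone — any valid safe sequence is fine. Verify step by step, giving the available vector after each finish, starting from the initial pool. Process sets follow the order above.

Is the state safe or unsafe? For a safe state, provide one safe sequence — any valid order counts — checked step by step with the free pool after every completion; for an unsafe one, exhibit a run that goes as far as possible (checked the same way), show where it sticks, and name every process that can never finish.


SAFE — a valid safe sequence is proc-E, proc-I, proc-G, proc-A, proc-C, proc-H, proc-D.
Key observation: proc-I marks the first exact bind of the order: its need (2, 4) fits the free (2, 4) with zero slack on a requested resource.
Step-by-step check:
  pool = (2, 3)
  proc-E: need (1, 2) fits (2, 3); releases (0, 1), pool now (2, 4)
  proc-I: need (2, 4) fits (2, 4); releases (2, 0), pool now (4, 4)
  proc-G: need (3, 4) fits (4, 4); releases (0, 3), pool now (4, 7)
  proc-A: need (4, 6) fits (4, 7); releases (1, 0), pool now (5, 7)
  proc-C: need (5, 7) fits (5, 7); releases (2, 0), pool now (7, 7)
  proc-H: need (4, 6) fits (7, 7); releases (3, 1), pool now (10, 8)
  proc-D: need (6, 7) fits (10, 8); releases (1, 0), pool now (11, 8)


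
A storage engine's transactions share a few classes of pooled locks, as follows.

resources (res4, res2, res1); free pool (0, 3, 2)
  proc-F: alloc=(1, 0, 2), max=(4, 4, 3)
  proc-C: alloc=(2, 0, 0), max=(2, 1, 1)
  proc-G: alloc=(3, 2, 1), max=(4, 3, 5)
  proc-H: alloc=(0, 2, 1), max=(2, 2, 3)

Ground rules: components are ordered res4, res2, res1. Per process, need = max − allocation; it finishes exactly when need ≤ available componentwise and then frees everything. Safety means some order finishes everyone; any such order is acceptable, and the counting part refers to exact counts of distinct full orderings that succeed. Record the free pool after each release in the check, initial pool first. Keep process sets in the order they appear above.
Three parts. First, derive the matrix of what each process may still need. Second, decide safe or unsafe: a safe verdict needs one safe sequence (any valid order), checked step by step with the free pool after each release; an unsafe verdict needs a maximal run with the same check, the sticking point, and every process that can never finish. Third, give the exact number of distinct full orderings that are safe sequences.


(1) Remaining need (order res4, res2, res1):
  proc-F: (3, 4, 1)
  proc-C: (0, 1, 1)
  proc-G: (1, 1, 4)
  proc-H: (2, 0, 2)
(2) The state is UNSAFE.
Key observation: after proc-C, proc-H the pool peaks at (2, 5, 3), and each blocked process is short somewhere: proc-F on res4; proc-G on res1.
Going as far as possible: proc-C, proc-H; after that, nothing fits. Check, step by step:
  pool = (0, 3, 2)
  proc-C needs (0, 1, 1) <= (0, 3, 2) -> finishes; pool += (2, 0, 0) = (2, 3, 2)
  proc-H needs (2, 0, 2) <= (2, 3, 2) -> finishes; pool += (0, 2, 1) = (2, 5, 3)
  proc-F still needs (3, 4, 1) but only (2, 5, 3) is free — short on res4
  proc-G still needs (1, 1, 4) but only (2, 5, 3) is free — short on res1
Permanently blocked: proc-F and proc-G.
(3) Precisely 0 of the possible complete orderings are safe sequences.


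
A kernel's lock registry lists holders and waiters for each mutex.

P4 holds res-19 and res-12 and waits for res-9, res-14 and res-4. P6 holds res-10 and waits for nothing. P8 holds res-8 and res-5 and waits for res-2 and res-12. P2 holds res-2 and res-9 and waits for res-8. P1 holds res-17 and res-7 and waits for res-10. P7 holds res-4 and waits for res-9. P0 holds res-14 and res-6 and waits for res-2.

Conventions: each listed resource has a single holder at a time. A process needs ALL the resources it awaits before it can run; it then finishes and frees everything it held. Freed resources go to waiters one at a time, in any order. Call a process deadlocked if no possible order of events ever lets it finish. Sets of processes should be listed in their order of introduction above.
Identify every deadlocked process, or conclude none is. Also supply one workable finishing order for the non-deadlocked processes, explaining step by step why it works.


Deadlocked: P4, P8, P2, P7 and P0.
Key observation: the waits loop around P4 -> P2 -> P8 -> P4 with no way out; P7 and P0 are caught in further circular waits.
One completion order for the rest: P6, P1.
Step-by-step check:
  P6: no waits; runs immediately, freeing res-10
  P1 waits on res-10 — all released -> runs and releases res-17 and res-7


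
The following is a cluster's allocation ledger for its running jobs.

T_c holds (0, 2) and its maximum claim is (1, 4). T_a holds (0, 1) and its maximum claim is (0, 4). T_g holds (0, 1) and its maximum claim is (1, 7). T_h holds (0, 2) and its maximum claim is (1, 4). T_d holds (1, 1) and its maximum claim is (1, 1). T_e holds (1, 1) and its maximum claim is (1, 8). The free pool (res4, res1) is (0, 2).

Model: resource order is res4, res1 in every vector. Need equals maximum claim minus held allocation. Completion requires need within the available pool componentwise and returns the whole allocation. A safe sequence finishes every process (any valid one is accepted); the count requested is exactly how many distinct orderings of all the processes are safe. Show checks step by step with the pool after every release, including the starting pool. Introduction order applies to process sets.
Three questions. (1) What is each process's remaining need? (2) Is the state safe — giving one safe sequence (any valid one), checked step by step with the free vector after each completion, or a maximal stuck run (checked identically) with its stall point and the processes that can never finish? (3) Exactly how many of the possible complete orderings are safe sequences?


(1) Remaining need (order res4, res1):
  T_c: (1, 2)
  T_a: (0, 3)
  T_g: (1, 6)
  T_h: (1, 2)
  T_d: (0, 0)
  T_e: (0, 7)
(2) SAFE. One safe sequence: T_d, T_h, T_c, T_a, T_g, T_e.
Key observation: T_h is the earliest step where a requested resource binds exactly: need (1, 2), pool (1, 3) at its turn.
Check, step by step:
  pool = (0, 2)
  T_d: need (0, 0) fits (0, 2); releases (1, 1), pool now (1, 3)
  T_h: need (1, 2) fits (1, 3); releases (0, 2), pool now (1, 5)
  T_c: need (1, 2) fits (1, 5); releases (0, 2), pool now (1, 7)
  T_a: need (0, 3) fits (1, 7); releases (0, 1), pool now (1, 8)
  T_g: need (1, 6) fits (1, 8); releases (0, 1), pool now (1, 9)
  T_e: need (0, 7) fits (1, 9); releases (1, 1), pool now (2, 10)
(3) The exact count: 28 of the possible complete orderings are safe sequences.


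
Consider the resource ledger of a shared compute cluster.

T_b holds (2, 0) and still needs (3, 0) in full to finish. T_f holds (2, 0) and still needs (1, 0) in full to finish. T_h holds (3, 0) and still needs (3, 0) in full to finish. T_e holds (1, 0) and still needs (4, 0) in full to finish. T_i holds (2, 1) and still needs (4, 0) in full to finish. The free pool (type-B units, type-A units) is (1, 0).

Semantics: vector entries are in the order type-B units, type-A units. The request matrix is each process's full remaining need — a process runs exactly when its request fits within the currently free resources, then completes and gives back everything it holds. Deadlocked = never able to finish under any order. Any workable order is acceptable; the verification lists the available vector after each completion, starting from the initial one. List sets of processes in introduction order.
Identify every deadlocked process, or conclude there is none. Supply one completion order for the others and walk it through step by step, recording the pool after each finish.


The deadlocked set is empty.
Key observation: there is always a runnable process — T_f first — so the state unwinds completely.
The rest can finish in the order T_f, T_b, T_e, T_i, T_h. Step-by-step check:
  pool = (1, 0)
  T_f needs (1, 0) <= (1, 0) -> finishes; pool += (2, 0) = (3, 0)
  T_b needs (3, 0) <= (3, 0) -> finishes; pool += (2, 0) = (5, 0)
  T_e needs (4, 0) <= (5, 0) -> finishes; pool += (1, 0) = (6, 0)
  T_i needs (4, 0) <= (6, 0) -> finishes; pool += (2, 1) = (8, 1)
  T_h needs (3, 0) <= (8, 1) -> finishes; pool += (3, 0) = (11, 1)


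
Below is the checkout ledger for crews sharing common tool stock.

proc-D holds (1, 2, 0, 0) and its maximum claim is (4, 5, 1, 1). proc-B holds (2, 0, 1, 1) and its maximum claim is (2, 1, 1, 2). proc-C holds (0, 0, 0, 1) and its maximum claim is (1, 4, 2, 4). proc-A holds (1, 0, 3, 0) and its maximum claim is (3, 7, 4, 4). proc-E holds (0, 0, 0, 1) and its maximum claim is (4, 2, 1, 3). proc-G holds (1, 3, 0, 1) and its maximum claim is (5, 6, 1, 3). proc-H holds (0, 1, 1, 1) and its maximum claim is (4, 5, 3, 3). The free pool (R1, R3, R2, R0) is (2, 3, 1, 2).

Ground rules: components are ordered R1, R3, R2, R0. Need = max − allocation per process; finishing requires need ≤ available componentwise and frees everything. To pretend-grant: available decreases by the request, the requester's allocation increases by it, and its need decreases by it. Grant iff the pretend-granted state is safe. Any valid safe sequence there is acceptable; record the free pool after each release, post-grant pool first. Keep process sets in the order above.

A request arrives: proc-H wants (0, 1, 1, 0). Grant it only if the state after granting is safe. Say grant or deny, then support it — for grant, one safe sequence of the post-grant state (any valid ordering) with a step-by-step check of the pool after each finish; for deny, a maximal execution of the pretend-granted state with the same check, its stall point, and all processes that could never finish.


DENY — the pretend-granted state is unsafe.
Key observation: after proc-B, proc-E complete, (4, 2, 1, 4) is the best the pool ever gets, yet each leftover process wants more R3.
On the post-grant state, proc-B, proc-E is a maximal run — nothing extends it. Walking it through:
  pool = (2, 2, 0, 2)
  proc-B: need (0, 1, 0, 1) fits (2, 2, 0, 2); releases (2, 0, 1, 1), pool now (4, 2, 1, 3)
  proc-E: need (4, 2, 1, 2) fits (4, 2, 1, 3); releases (0, 0, 0, 1), pool now (4, 2, 1, 4)
  proc-D still needs (3, 3, 1, 1) but only (4, 2, 1, 4) is free — short on R3
  proc-C still needs (1, 4, 2, 3) but only (4, 2, 1, 4) is free — short on R3 and R2
  proc-A still needs (2, 7, 1, 4) but only (4, 2, 1, 4) is free — short on R3
  proc-G still needs (4, 3, 1, 2) but only (4, 2, 1, 4) is free — short on R3
  proc-H still needs (4, 3, 1, 2) but only (4, 2, 1, 4) is free — short on R3
Post-grant, the permanently blocked set is proc-D, proc-C, proc-A, proc-G and proc-H.


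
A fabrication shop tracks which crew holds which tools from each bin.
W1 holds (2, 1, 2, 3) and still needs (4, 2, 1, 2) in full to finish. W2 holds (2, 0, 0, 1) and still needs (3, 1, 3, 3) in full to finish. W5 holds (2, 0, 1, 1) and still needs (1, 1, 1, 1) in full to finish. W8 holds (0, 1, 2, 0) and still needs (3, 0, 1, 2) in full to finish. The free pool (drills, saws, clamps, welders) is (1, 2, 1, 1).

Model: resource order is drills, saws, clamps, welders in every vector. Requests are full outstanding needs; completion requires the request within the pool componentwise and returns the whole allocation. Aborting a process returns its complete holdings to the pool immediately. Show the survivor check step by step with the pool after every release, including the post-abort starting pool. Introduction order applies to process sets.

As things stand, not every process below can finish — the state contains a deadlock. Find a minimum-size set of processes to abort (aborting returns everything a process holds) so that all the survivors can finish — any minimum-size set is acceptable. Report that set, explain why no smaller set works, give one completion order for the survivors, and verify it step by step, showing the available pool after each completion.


Minimum abort set: W2.
Key observation: W1 had no path to completion before; after the abort of W2 ((2, 0, 0, 1) returned), step 2 is where it fits.
Why nothing smaller works: aborting no one leaves the state deadlocked as given.
The survivors complete as W5, W1, W8. Step-by-step check (starting from the post-abort pool):
  pool = (3, 2, 1, 2)
  W5: need (1, 1, 1, 1) fits (3, 2, 1, 2); releases (2, 0, 1, 1), pool now (5, 2, 2, 3)
  W1: need (4, 2, 1, 2) fits (5, 2, 2, 3); releases (2, 1, 2, 3), pool now (7, 3, 4, 6)
  W8: need (3, 0, 1, 2) fits (7, 3, 4, 6); releases (0, 1, 2, 0), pool now (7, 4, 6, 6)


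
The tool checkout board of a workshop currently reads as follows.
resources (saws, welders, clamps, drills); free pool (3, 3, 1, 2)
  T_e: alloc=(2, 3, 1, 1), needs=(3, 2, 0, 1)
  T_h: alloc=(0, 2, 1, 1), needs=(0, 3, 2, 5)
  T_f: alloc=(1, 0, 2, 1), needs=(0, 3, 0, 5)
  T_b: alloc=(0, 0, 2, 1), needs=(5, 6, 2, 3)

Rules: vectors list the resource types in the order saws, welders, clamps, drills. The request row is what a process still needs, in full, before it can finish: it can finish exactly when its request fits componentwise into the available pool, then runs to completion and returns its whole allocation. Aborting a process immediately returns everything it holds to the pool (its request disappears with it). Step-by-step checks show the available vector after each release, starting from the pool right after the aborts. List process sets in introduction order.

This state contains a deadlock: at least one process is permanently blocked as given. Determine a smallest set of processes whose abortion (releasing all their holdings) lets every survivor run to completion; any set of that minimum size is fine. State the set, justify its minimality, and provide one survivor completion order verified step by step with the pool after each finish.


Abort T_h.
Key observation: T_f was stuck for good until T_h gave back (0, 2, 1, 1); in the order shown it finishes at step 3.
Why nothing smaller works: aborting no one leaves the state deadlocked as given.
One survivor order: T_e, T_b, T_f. Check, step by step (post-abort pool first):
  pool = (3, 5, 2, 3)
  T_e needs (3, 2, 0, 1) <= (3, 5, 2, 3) -> finishes; pool += (2, 3, 1, 1) = (5, 8, 3, 4)
  T_b needs (5, 6, 2, 3) <= (5, 8, 3, 4) -> finishes; pool += (0, 0, 2, 1) = (5, 8, 5, 5)
  T_f needs (0, 3, 0, 5) <= (5, 8, 5, 5) -> finishes; pool += (1, 0, 2, 1) = (6, 8, 7, 6)


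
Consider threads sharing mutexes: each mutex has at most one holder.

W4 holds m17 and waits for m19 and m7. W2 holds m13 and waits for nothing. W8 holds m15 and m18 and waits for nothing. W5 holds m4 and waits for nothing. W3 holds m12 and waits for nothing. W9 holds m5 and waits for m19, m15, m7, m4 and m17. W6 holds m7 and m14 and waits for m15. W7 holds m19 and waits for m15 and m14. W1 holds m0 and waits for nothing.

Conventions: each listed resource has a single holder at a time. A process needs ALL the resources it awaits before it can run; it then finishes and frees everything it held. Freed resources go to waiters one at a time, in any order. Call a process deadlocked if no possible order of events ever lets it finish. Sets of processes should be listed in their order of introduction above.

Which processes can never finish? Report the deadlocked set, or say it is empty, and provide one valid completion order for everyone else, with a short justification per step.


No process is deadlocked.
Key observation: the wait relation is loop-free; peeling off processes with no waits unwinds the whole state.
A valid finishing order for the others: W8, W6, W7, W5, W3, W1, W4, W9, W2.
Step-by-step check:
  W8: no waits; runs immediately, freeing m15 and m18
  W6: everything it awaited (m15) is free; runs, freeing m7 and m14
  W7: everything it awaited (m15 and m14) is free; runs, freeing m19
  W5: no waits; runs immediately, freeing m4
  W3: no waits; runs immediately, freeing m12
  W1: no waits; runs immediately, freeing m0
  W4: everything it awaited (m19 and m7) is free; runs, freeing m17
  W9: everything it awaited (m19, m15, m7, m4 and m17) is free; runs, freeing m5
  W2: no waits; runs immediately, freeing m13


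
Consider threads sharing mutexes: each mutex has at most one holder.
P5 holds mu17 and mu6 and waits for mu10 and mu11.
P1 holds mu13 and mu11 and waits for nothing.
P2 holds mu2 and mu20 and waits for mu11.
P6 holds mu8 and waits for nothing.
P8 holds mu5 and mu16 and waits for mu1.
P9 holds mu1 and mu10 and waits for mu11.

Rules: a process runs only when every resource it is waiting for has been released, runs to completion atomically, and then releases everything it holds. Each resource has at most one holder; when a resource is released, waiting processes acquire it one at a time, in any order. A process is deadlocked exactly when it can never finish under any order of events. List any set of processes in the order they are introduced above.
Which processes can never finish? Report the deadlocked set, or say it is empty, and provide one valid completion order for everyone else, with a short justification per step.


The deadlocked set is empty.
Key observation: although several processes wait, no cycle exists — each chain bottoms out at a free runner.
A valid finishing order for the others: P1, P9, P5, P6, P2, P8.
Check, step by step:
  run P1 (it waits on nothing); releases mu13 and mu11
  run P9 (all its waits — mu11 — are resolved); releases mu1 and mu10
  run P5 (all its waits — mu10 and mu11 — are resolved); releases mu17 and mu6
  run P6 (it waits on nothing); releases mu8
  run P2 (all its waits — mu11 — are resolved); releases mu2 and mu20
  run P8 (all its waits — mu1 — are resolved); releases mu5 and mu16


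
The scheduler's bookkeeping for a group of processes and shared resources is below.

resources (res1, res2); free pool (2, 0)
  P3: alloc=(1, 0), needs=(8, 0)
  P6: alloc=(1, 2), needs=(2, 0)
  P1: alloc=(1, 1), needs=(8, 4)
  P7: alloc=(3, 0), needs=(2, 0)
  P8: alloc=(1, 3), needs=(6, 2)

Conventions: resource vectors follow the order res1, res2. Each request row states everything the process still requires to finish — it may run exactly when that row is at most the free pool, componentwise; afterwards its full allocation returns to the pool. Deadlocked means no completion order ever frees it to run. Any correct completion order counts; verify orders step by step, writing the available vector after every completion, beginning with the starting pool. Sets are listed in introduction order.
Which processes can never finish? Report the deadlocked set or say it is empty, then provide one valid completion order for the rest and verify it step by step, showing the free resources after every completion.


Deadlocked: P3 and P1.
Key observation: P7, P6, P8 can finish, but then (7, 5) is all there is, and the blocked group's res1 demands exceed it.
One completion order for the rest: P7, P6, P8. Verifying each step:
  pool = (2, 0)
  run P7 (needs (2, 0), free (2, 0)); after release of (3, 0) the pool is (5, 0)
  run P6 (needs (2, 0), free (5, 0)); after release of (1, 2) the pool is (6, 2)
  run P8 (needs (6, 2), free (6, 2)); after release of (1, 3) the pool is (7, 5)
None of the blocked processes ever fits:
  blocked: P3 wants (8, 0), pool (7, 5) — not enough res1
  blocked: P1 wants (8, 4), pool (7, 5) — not enough res1


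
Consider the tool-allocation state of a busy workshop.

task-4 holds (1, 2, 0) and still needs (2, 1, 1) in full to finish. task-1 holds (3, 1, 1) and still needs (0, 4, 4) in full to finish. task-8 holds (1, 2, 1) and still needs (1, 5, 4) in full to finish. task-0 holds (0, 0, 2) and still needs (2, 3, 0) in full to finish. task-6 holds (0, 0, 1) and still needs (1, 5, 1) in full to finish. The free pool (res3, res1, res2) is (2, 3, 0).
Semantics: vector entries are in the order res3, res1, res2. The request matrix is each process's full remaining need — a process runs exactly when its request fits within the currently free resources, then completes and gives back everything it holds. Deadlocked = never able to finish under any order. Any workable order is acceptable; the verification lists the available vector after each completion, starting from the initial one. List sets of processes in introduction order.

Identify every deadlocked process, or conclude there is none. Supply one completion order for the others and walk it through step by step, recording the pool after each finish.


Deadlocked: task-1 and task-8.
Key observation: once task-0, task-4, task-6 finish, the pool peaks at (3, 5, 3) — and every remaining process still needs more res2 than that.
One completion order for the rest: task-0, task-4, task-6. Check, step by step:
  pool = (2, 3, 0)
  run task-0 (needs (2, 3, 0), free (2, 3, 0)); after release of (0, 0, 2) the pool is (2, 3, 2)
  run task-4 (needs (2, 1, 1), free (2, 3, 2)); after release of (1, 2, 0) the pool is (3, 5, 2)
  run task-6 (needs (1, 5, 1), free (3, 5, 2)); after release of (0, 0, 1) the pool is (3, 5, 3)
The blocked processes can never fit:
  task-1 still needs (0, 4, 4) but only (3, 5, 3) is free — short on res2
  task-8 still needs (1, 5, 4) but only (3, 5, 3) is free — short on res2


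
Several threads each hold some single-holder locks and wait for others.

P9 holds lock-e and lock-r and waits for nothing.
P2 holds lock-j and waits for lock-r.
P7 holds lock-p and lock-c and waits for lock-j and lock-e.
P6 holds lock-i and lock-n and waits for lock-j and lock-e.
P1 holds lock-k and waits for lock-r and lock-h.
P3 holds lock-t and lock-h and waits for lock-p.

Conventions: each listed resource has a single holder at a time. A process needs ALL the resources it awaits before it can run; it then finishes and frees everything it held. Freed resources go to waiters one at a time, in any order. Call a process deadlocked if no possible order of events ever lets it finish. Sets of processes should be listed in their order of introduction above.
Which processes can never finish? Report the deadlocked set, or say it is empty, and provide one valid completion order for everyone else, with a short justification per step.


Nothing here is deadlocked.
Key observation: there is no circular wait here — follow any chain and it reaches a process that is free to run now.
One completion order for the rest: P9, P2, P7, P3, P6, P1.
Check, step by step:
  P9: no waits; runs immediately, freeing lock-e and lock-r
  P2 waits on lock-r — all released -> runs and releases lock-j
  P7 waits on lock-j and lock-e — all released -> runs and releases lock-p and lock-c
  P3 waits on lock-p — all released -> runs and releases lock-t and lock-h
  P6 waits on lock-j and lock-e — all released -> runs and releases lock-i and lock-n
  P1 waits on lock-r and lock-h — all released -> runs and releases lock-k


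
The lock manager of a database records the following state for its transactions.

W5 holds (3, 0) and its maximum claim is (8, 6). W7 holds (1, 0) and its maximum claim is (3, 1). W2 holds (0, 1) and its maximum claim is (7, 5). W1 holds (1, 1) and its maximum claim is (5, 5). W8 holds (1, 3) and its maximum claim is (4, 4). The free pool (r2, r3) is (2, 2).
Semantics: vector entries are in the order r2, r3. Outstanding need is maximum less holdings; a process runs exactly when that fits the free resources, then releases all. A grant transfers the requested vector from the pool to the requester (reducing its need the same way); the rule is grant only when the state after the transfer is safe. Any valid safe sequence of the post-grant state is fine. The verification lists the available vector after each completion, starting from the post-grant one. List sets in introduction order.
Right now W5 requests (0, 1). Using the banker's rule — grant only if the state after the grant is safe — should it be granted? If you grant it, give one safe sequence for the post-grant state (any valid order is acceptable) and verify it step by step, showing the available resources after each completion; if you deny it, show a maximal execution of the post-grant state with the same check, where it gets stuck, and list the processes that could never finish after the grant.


GRANT. The post-grant state is safe; one safe sequence: W7, W8, W1, W5, W2.
Key observation: the grant leaves (2, 1) free — enough for W7, whose release restarts the cascade.
Verifying the post-grant state step by step:
  pool = (2, 1)
  W7 needs (2, 1) <= (2, 1) -> finishes; pool += (1, 0) = (3, 1)
  W8 needs (3, 1) <= (3, 1) -> finishes; pool += (1, 3) = (4, 4)
  W1 needs (4, 4) <= (4, 4) -> finishes; pool += (1, 1) = (5, 5)
  W5 needs (5, 5) <= (5, 5) -> finishes; pool += (3, 1) = (8, 6)
  W2 needs (7, 4) <= (8, 6) -> finishes; pool += (0, 1) = (8, 7)
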